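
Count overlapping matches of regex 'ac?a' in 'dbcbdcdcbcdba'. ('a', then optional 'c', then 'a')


Pattern: ac?a means 'a', then optional 'c', then 'a'.
Scanning 'dbcbdcdcbcdba' position-by-position:
  Pos 0: window 'dbc' -> no
  Pos 1: window 'bcb' -> no
  Pos 2: window 'cbd' -> no
  Pos 3: window 'bdc' -> no
  Pos 4: window 'dcd' -> no
  Pos 5: window 'cdc' -> no
  Pos 6: window 'dcb' -> no
  Pos 7: window 'cbc' -> no
  Pos 8: window 'bcd' -> no
  Pos 9: window 'cdb' -> no
  Pos 10: window 'dba' -> no
  Pos 11: window 'ba' -> no
  Pos 12: window 'a' -> no
Total matches: 0

0


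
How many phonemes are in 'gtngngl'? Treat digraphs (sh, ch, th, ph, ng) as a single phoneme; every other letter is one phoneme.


Parsing 'gtngngl' greedily, digraphs first:
  'g' -> consonant phoneme (phonemes so far: 1)
  't' -> consonant phoneme (phonemes so far: 2)
  'ng' -> digraph (1 consonant phoneme) (phonemes so far: 3)
  'ng' -> digraph (1 consonant phoneme) (phonemes so far: 4)
  'l' -> consonant phoneme (phonemes so far: 5)
Total phonemes: 5

5


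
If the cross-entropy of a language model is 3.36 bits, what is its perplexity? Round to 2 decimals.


Perplexity formula: PP = 2^H
H = 3.36
PP = 2^3.36
Decompose: 2^3.36 = 2^3 * 2^0.36
2^3 = 8, 2^0.36 ~ 1.2834259
PP ~ 8 * 1.2834259 = 10.2674072
Rounded to 2 decimals: 10.27

10.27


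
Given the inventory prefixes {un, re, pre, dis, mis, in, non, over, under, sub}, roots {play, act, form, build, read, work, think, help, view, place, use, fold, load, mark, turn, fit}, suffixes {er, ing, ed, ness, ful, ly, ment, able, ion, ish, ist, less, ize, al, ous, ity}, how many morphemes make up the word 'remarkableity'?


Segmenting 'remarkableity' against the inventory:
  're' -> prefix (morpheme 1)
  'mark' -> root (morpheme 2)
  'able' -> suffix (morpheme 3)
  'ity' -> suffix (morpheme 4)
Total morphemes: 4

4


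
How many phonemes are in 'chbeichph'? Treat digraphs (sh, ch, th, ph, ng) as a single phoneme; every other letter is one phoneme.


Parsing 'chbeichph' greedily, digraphs first:
  'ch' -> digraph (1 consonant phoneme) (phonemes so far: 1)
  'b' -> consonant phoneme (phonemes so far: 2)
  'e' -> vowel phoneme (phonemes so far: 3)
  'i' -> vowel phoneme (phonemes so far: 4)
  'ch' -> digraph (1 consonant phoneme) (phonemes so far: 5)
  'ph' -> digraph (1 consonant phoneme) (phonemes so far: 6)
Total phonemes: 6

6


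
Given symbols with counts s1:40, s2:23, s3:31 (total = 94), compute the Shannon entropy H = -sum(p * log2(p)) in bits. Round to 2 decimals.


Computing entropy H = -sum(p_i * log2(p_i)):
  s1: p = 40/94 = 0.4255, -p*log2(p) = 0.5245
  s2: p = 23/94 = 0.2447, -p*log2(p) = 0.4970
  s3: p = 31/94 = 0.3298, -p*log2(p) = 0.5278
H = sum of terms = 1.5493
Rounded to 2 decimals: 1.55

1.55


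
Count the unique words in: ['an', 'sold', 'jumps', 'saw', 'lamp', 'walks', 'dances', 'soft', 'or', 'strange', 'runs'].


Listing all tokens and tracking unique types:
  Token 1: 'an' -> NEW (unique so far: 1)
  Token 2: 'sold' -> NEW (unique so far: 2)
  Token 3: 'jumps' -> NEW (unique so far: 3)
  Token 4: 'saw' -> NEW (unique so far: 4)
  Token 5: 'lamp' -> NEW (unique so far: 5)
  Token 6: 'walks' -> NEW (unique so far: 6)
  Token 7: 'dances' -> NEW (unique so far: 7)
  Token 8: 'soft' -> NEW (unique so far: 8)
  Token 9: 'or' -> NEW (unique so far: 9)
  Token 10: 'strange' -> NEW (unique so far: 10)
  Token 11: 'runs' -> NEW (unique so far: 11)
Unique types: ('an', 'dances', 'jumps', 'lamp', 'or', 'runs', 'saw', 'soft', 'sold', 'strange', 'walks')
Vocabulary size: 11

11


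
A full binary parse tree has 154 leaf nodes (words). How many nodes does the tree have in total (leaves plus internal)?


Leaf nodes (terminals): 154
Internal nodes = n - 1 = 154 - 1 = 153
Total = leaves + internal = 154 + 153 = 307

307


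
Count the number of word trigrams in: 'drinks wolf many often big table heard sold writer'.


Word trigrams from [9] words:
  Trigram 1: (drinks wolf many)
  Trigram 2: (wolf many often)
  Trigram 3: (many often big)
  Trigram 4: (often big table)
  Trigram 5: (big table heard)
  Trigram 6: (table heard sold)
  Trigram 7: (heard sold writer)
Total word trigrams: 9 - 2 = 7

7


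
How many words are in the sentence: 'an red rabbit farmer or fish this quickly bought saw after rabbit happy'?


Counting words by splitting on spaces:
  Word 1: 'an'
  Word 2: 'red'
  Word 3: 'rabbit'
  Word 4: 'farmer'
  Word 5: 'or'
  Word 6: 'fish'
  Word 7: 'this'
  Word 8: 'quickly'
  Word 9: 'bought'
  Word 10: 'saw'
  Word 11: 'after'
  Word 12: 'rabbit'
  Word 13: 'happy'
Total words: 13

13


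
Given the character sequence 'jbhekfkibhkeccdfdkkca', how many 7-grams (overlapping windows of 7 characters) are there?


String 'jbhekfkibhkeccdfdkkca' has length L = 21.
Number of overlapping n-grams = L - n + 1
Substituting: 21 - 7 + 1 = 15

15


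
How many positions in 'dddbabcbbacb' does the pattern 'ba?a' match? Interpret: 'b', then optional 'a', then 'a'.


Pattern: ba?a means 'b', then optional 'a', then 'a'.
Scanning 'dddbabcbbacb' position-by-position:
  Pos 0: window 'ddd' -> no
  Pos 1: window 'ddb' -> no
  Pos 2: window 'dba' -> no
  Pos 3: window 'bab' -> MATCH
  Pos 4: window 'abc' -> no
  Pos 5: window 'bcb' -> no
  Pos 6: window 'cbb' -> no
  Pos 7: window 'bba' -> no
  Pos 8: window 'bac' -> MATCH
  Pos 9: window 'acb' -> no
  Pos 10: window 'cb' -> no
  Pos 11: window 'b' -> no
Total matches: 2

2


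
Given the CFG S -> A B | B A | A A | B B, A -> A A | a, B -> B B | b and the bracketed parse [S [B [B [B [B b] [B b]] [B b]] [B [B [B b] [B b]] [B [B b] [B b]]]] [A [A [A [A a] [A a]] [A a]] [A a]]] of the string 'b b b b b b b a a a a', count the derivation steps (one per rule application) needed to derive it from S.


Every bracketed nonterminal node [X ...] in the tree is produced by exactly one rule application.
Reading the tree off as a leftmost derivation:
  Step 1: S  =>  B A   (applied S -> B A)
  Step 2: B A  =>  B B A   (applied B -> B B)
  Step 3: B B A  =>  B B B A   (applied B -> B B)
  Step 4: B B B A  =>  B B B B A   (applied B -> B B)
  Step 5: B B B B A  =>  b B B B A   (applied B -> b)
  Step 6: b B B B A  =>  b b B B A   (applied B -> b)
  Step 7: b b B B A  =>  b b b B A   (applied B -> b)
  Step 8: b b b B A  =>  b b b B B A   (applied B -> B B)
  Step 9: b b b B B A  =>  b b b B B B A   (applied B -> B B)
  Step 10: b b b B B B A  =>  b b b b B B A   (applied B -> b)
  Step 11: b b b b B B A  =>  b b b b b B A   (applied B -> b)
  Step 12: b b b b b B A  =>  b b b b b B B A   (applied B -> B B)
  Step 13: b b b b b B B A  =>  b b b b b b B A   (applied B -> b)
  Step 14: b b b b b b B A  =>  b b b b b b b A   (applied B -> b)
  Step 15: b b b b b b b A  =>  b b b b b b b A A   (applied A -> A A)
  Step 16: b b b b b b b A A  =>  b b b b b b b A A A   (applied A -> A A)
  Step 17: b b b b b b b A A A  =>  b b b b b b b A A A A   (applied A -> A A)
  Step 18: b b b b b b b A A A A  =>  b b b b b b b a A A A   (applied A -> a)
  Step 19: b b b b b b b a A A A  =>  b b b b b b b a a A A   (applied A -> a)
  Step 20: b b b b b b b a a A A  =>  b b b b b b b a a a A   (applied A -> a)
  Step 21: b b b b b b b a a a A  =>  b b b b b b b a a a a   (applied A -> a)
Final yield: b b b b b b b a a a a
Total rewrite steps: 21

21


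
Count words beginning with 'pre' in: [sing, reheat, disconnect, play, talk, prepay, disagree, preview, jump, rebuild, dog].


Checking each word for prefix 'pre':
  'sing' -> no (count: 0)
  'reheat' -> no (count: 0)
  'disconnect' -> no (count: 0)
  'play' -> no (count: 0)
  'talk' -> no (count: 0)
  'prepay' -> YES, starts with 'pre' (count: 1)
  'disagree' -> no (count: 1)
  'preview' -> YES, starts with 'pre' (count: 2)
  'jump' -> no (count: 2)
  'rebuild' -> no (count: 2)
  'dog' -> no (count: 2)
Total with prefix 'pre': 2

2


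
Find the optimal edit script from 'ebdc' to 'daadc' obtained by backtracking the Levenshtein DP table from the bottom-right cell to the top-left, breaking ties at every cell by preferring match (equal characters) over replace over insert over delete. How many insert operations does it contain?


Edit distance = 3. Backtracking from cell (4, 5) with preference match > replace > insert > delete,
then listing the resulting alignment 'ebdc' -> 'daadc' left to right:
  Step 1: insert 'd' [insertion #1]
  Step 2: replace e->a
  Step 3: replace b->a
  Step 4: keep 'd'
  Step 5: keep 'c'
Total insertions: 1

1


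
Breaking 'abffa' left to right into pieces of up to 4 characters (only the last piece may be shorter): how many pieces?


'abffa' has 5 characters.
Chunking with max size 4:
  Chunk 1: 'abff' (positions 0-3)
  Chunk 2: 'a' (positions 4-4)
Total chunks: ceil(5 / 4) = 2

2


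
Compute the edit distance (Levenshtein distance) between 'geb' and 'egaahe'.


Building DP table for s1='geb' (len 3) and s2='egaahe' (len 6):
       e  g  a  a  h  e
    0  1  2  3  4  5  6
  g 1  1  1  2  3  4  5
  e 2  1  2  2  3  4  4
  b 3  2  2  3  3  4  5
Edit distance = dp[3][6] = 5

5


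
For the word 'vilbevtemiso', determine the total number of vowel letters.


Scanning each character of 'vilbevtemiso':
  Position 1: 'v' -> consonant (running count: 0)
  Position 2: 'i' -> vowel (running count: 1)
  Position 3: 'l' -> consonant (running count: 1)
  Position 4: 'b' -> consonant (running count: 1)
  Position 5: 'e' -> vowel (running count: 2)
  Position 6: 'v' -> consonant (running count: 2)
  Position 7: 't' -> consonant (running count: 2)
  Position 8: 'e' -> vowel (running count: 3)
  Position 9: 'm' -> consonant (running count: 3)
  Position 10: 'i' -> vowel (running count: 4)
  Position 11: 's' -> consonant (running count: 4)
  Position 12: 'o' -> vowel (running count: 5)
Total vowels: 5

5


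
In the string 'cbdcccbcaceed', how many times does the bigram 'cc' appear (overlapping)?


Scanning 'cbdcccbcaceed' for bigram 'cc':
  Position 0: 'cb' -> no
  Position 1: 'bd' -> no
  Position 2: 'dc' -> no
  Position 3: 'cc' -> MATCH
  Position 4: 'cc' -> MATCH
  Position 5: 'cb' -> no
  Position 6: 'bc' -> no
  Position 7: 'ca' -> no
  Position 8: 'ac' -> no
  Position 9: 'ce' -> no
  Position 10: 'ee' -> no
  Position 11: 'ed' -> no
Total matches: 2

2


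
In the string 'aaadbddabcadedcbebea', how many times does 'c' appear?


Scanning 'aaadbddabcadedcbebea' for 'c':
  Position 9: 'c' -> MATCH (count: 1)
  Position 14: 'c' -> MATCH (count: 2)
Total occurrences of 'c': 2

2


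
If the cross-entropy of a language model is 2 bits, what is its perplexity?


Perplexity formula: PP = 2^H
H = 2
PP = 2^2
Steps: 2^1 = 2, 2^2 = 4
PP = 4

4


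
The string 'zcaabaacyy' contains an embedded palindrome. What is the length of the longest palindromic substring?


Scanning 'zcaabaacyy' for palindromic substrings.
Substring at positions 1-7: 'caabaac'.
Check: reverse('caabaac') = 'caabaac' -> palindrome confirmed.
Neighbouring characters ('z' / 'y') break symmetry, so it cannot extend further.
No longer palindromic substring exists; longest length = 7

7


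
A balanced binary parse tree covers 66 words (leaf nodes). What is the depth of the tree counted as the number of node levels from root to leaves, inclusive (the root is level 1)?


In a balanced binary tree with n leaves the deepest leaf is ceil(log2(n)) edges below the root,
so counting node levels inclusive of root and leaves gives ceil(log2(n)) + 1 levels.
log2(66) = 6.0444
ceil(6.0444) = 7
levels = 7 + 1 = 8

8


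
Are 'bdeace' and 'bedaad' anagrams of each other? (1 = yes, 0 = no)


Sort characters of 'bdeace': 'abcdee'
Sort characters of 'bedaad': 'aabdde'
Sorted forms differ -> they are NOT anagrams
Result: 0

0


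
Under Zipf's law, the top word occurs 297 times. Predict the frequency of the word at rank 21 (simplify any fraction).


Zipf's law: freq(rank) = f1 / rank
f1 = 297, rank = 21
freq = 297 / 21
GCD(297, 21) = 3
Simplified: 99/7

99/7


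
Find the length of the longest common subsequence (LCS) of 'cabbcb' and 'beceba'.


DP table for LCS of 'cabbcb' and 'beceba':
       b  e  c  e  b  a
    0  0  0  0  0  0  0
  c 0  0  0  1  1  1  1
  a 0  0  0  1  1  1  2
  b 0  1  1  1  1  2  2
  b 0  1  1  1  1  2  2
  c 0  1  1  2  2  2  2
  b 0  1  1  2  2  3  3
LCS: 'bcb'
LCS length = 3

3


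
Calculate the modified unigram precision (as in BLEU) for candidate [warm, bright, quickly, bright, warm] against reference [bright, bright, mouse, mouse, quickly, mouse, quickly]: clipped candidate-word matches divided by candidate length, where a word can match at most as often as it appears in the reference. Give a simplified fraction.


Reference word counts: {'bright': 2, 'mouse': 3, 'quickly': 2}
Checking each candidate word (with clipping):
  'warm' -> not in reference -> no match (matches: 0)
  'bright' -> in reference (ref count 2, used 1/2) -> match (matches: 1)
  'quickly' -> in reference (ref count 2, used 1/2) -> match (matches: 2)
  'bright' -> in reference (ref count 2, used 2/2) -> match (matches: 3)
  'warm' -> not in reference -> no match (matches: 3)
Clipped matches: 3, Candidate length: 5
Precision = 3/5

3/5


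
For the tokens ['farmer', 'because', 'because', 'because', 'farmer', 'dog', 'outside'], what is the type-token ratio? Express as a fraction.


Tokens: 7
Unique types: ('because', 'dog', 'farmer', 'outside') = 4
TTR = 4/7
Already in lowest terms.

4/7


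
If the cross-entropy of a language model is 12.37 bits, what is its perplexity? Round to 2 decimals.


Perplexity formula: PP = 2^H
H = 12.37
PP = 2^12.37
Decompose: 2^12.37 = 2^12 * 2^0.37
2^12 = 4096, 2^0.37 ~ 1.2923528
PP ~ 4096 * 1.2923528 = 5293.4770688
Rounded to 2 decimals: 5293.48

5293.48


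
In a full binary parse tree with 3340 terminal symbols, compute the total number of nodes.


Leaf nodes (terminals): 3340
Internal nodes = n - 1 = 3340 - 1 = 3339
Total = leaves + internal = 3340 + 3339 = 6679

6679


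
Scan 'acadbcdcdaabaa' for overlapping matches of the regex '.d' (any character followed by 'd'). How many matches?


Pattern: .d means any character followed by 'd'.
Scanning 'acadbcdcdaabaa' position-by-position:
  Pos 0: window 'ac' -> no
  Pos 1: window 'ca' -> no
  Pos 2: window 'ad' -> MATCH
  Pos 3: window 'db' -> no
  Pos 4: window 'bc' -> no
  Pos 5: window 'cd' -> MATCH
  Pos 6: window 'dc' -> no
  Pos 7: window 'cd' -> MATCH
  Pos 8: window 'da' -> no
  Pos 9: window 'aa' -> no
  Pos 10: window 'ab' -> no
  Pos 11: window 'ba' -> no
  Pos 12: window 'aa' -> no
  Pos 13: window 'a' -> no
Total matches: 3

3


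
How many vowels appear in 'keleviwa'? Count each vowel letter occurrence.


Scanning each character of 'keleviwa':
  Position 1: 'k' -> consonant (running count: 0)
  Position 2: 'e' -> vowel (running count: 1)
  Position 3: 'l' -> consonant (running count: 1)
  Position 4: 'e' -> vowel (running count: 2)
  Position 5: 'v' -> consonant (running count: 2)
  Position 6: 'i' -> vowel (running count: 3)
  Position 7: 'w' -> consonant (running count: 3)
  Position 8: 'a' -> vowel (running count: 4)
Total vowels: 4

4


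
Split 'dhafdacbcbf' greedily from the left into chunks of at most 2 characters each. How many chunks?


'dhafdacbcbf' has 11 characters.
Chunking with max size 2:
  Chunk 1: 'dh' (positions 0-1)
  Chunk 2: 'af' (positions 2-3)
  Chunk 3: 'da' (positions 4-5)
  Chunk 4: 'cb' (positions 6-7)
  Chunk 5: 'cb' (positions 8-9)
  Chunk 6: 'f' (positions 10-10)
Total chunks: ceil(11 / 2) = 6

6


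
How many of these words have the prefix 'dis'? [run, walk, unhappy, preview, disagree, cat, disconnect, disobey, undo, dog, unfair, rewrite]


Checking each word for prefix 'dis':
  'run' -> no (count: 0)
  'walk' -> no (count: 0)
  'unhappy' -> no (count: 0)
  'preview' -> no (count: 0)
  'disagree' -> YES, starts with 'dis' (count: 1)
  'cat' -> no (count: 1)
  'disconnect' -> YES, starts with 'dis' (count: 2)
  'disobey' -> YES, starts with 'dis' (count: 3)
  'undo' -> no (count: 3)
  'dog' -> no (count: 3)
  'unfair' -> no (count: 3)
  'rewrite' -> no (count: 3)
Total with prefix 'dis': 3

3


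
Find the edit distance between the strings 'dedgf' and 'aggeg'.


Building DP table for s1='dedgf' (len 5) and s2='aggeg' (len 5):
       a  g  g  e  g
    0  1  2  3  4  5
  d 1  1  2  3  4  5
  e 2  2  2  3  3  4
  d 3  3  3  3  4  4
  g 4  4  3  3  4  4
  f 5  5  4  4  4  5
Edit distance = dp[5][5] = 5

5


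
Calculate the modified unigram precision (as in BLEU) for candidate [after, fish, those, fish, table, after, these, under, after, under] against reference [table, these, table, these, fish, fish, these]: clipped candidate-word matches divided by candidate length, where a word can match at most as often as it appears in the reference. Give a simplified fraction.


Reference word counts: {'fish': 2, 'table': 2, 'these': 3}
Checking each candidate word (with clipping):
  'after' -> not in reference -> no match (matches: 0)
  'fish' -> in reference (ref count 2, used 1/2) -> match (matches: 1)
  'those' -> not in reference -> no match (matches: 1)
  'fish' -> in reference (ref count 2, used 2/2) -> match (matches: 2)
  'table' -> in reference (ref count 2, used 1/2) -> match (matches: 3)
  'after' -> not in reference -> no match (matches: 3)
  'these' -> in reference (ref count 3, used 1/3) -> match (matches: 4)
  'under' -> not in reference -> no match (matches: 4)
  'after' -> not in reference -> no match (matches: 4)
  'under' -> not in reference -> no match (matches: 4)
Clipped matches: 4, Candidate length: 10
Precision = 4/10 = 2/5

2/5


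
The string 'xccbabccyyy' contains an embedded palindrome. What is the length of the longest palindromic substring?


Scanning 'xccbabccyyy' for palindromic substrings.
Substring at positions 1-7: 'ccbabcc'.
Check: reverse('ccbabcc') = 'ccbabcc' -> palindrome confirmed.
Neighbouring characters ('x' / 'y') break symmetry, so it cannot extend further.
No longer palindromic substring exists; longest length = 7

7


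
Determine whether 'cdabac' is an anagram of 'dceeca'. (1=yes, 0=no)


Sort characters of 'cdabac': 'aabccd'
Sort characters of 'dceeca': 'accdee'
Sorted forms differ -> they are NOT anagrams
Result: 0

0


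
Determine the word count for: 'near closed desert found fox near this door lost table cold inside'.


Counting words by splitting on spaces:
  Word 1: 'near'
  Word 2: 'closed'
  Word 3: 'desert'
  Word 4: 'found'
  Word 5: 'fox'
  Word 6: 'near'
  Word 7: 'this'
  Word 8: 'door'
  Word 9: 'lost'
  Word 10: 'table'
  Word 11: 'cold'
  Word 12: 'inside'
Total words: 12

12


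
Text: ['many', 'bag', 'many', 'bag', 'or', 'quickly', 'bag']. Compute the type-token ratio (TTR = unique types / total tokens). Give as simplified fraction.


Tokens: 7
Unique types: ('bag', 'many', 'or', 'quickly') = 4
TTR = 4/7
Already in lowest terms.

4/7


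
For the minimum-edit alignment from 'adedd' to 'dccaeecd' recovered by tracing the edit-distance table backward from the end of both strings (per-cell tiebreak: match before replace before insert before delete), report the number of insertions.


Edit distance = 5. Backtracking from cell (5, 8) with preference match > replace > insert > delete,
then listing the resulting alignment 'adedd' -> 'dccaeecd' left to right:
  Step 1: insert 'd' [insertion #1]
  Step 2: insert 'c' [insertion #2]
  Step 3: insert 'c' [insertion #3]
  Step 4: keep 'a'
  Step 5: replace d->e
  Step 6: keep 'e'
  Step 7: replace d->c
  Step 8: keep 'd'
Total insertions: 3

3


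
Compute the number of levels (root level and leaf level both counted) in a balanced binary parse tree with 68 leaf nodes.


In a balanced binary tree with n leaves the deepest leaf is ceil(log2(n)) edges below the root,
so counting node levels inclusive of root and leaves gives ceil(log2(n)) + 1 levels.
log2(68) = 6.0875
ceil(6.0875) = 7
levels = 7 + 1 = 8

8


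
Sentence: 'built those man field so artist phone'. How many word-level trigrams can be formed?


Word trigrams from [7] words:
  Trigram 1: (built those man)
  Trigram 2: (those man field)
  Trigram 3: (man field so)
  Trigram 4: (field so artist)
  Trigram 5: (so artist phone)
Total word trigrams: 7 - 2 = 5

5


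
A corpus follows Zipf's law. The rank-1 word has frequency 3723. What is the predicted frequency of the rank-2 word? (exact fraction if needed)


Zipf's law: freq(rank) = f1 / rank
f1 = 3723, rank = 2
freq = 3723 / 2
GCD(3723, 2) = 1
Simplified: 3723/2

3723/2


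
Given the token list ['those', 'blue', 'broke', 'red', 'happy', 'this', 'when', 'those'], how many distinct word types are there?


Listing all tokens and tracking unique types:
  Token 1: 'those' -> NEW (unique so far: 1)
  Token 2: 'blue' -> NEW (unique so far: 2)
  Token 3: 'broke' -> NEW (unique so far: 3)
  Token 4: 'red' -> NEW (unique so far: 4)
  Token 5: 'happy' -> NEW (unique so far: 5)
  Token 6: 'this' -> NEW (unique so far: 6)
  Token 7: 'when' -> NEW (unique so far: 7)
  Token 8: 'those' -> duplicate (unique so far: 7)
Unique types: ('blue', 'broke', 'happy', 'red', 'this', 'those', 'when')
Vocabulary size: 7

7


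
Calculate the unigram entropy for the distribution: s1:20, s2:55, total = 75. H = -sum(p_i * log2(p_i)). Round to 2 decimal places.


Computing entropy H = -sum(p_i * log2(p_i)):
  s1: p = 20/75 = 0.2667, -p*log2(p) = 0.5085
  s2: p = 55/75 = 0.7333, -p*log2(p) = 0.3281
H = sum of terms = 0.8366
Rounded to 2 decimals: 0.84

0.84


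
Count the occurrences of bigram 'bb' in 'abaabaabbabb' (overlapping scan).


Scanning 'abaabaabbabb' for bigram 'bb':
  Position 0: 'ab' -> no
  Position 1: 'ba' -> no
  Position 2: 'aa' -> no
  Position 3: 'ab' -> no
  Position 4: 'ba' -> no
  Position 5: 'aa' -> no
  Position 6: 'ab' -> no
  Position 7: 'bb' -> MATCH
  Position 8: 'ba' -> no
  Position 9: 'ab' -> no
  Position 10: 'bb' -> MATCH
Total matches: 2

2


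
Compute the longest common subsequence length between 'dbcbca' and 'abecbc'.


DP table for LCS of 'dbcbca' and 'abecbc':
       a  b  e  c  b  c
    0  0  0  0  0  0  0
  d 0  0  0  0  0  0  0
  b 0  0  1  1  1  1  1
  c 0  0  1  1  2  2  2
  b 0  0  1  1  2  3  3
  c 0  0  1  1  2  3  4
  a 0  1  1  1  2  3  4
LCS: 'bcbc'
LCS length = 4

4


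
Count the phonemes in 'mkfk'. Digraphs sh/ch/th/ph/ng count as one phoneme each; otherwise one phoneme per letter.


Parsing 'mkfk' greedily, digraphs first:
  'm' -> consonant phoneme (phonemes so far: 1)
  'k' -> consonant phoneme (phonemes so far: 2)
  'f' -> consonant phoneme (phonemes so far: 3)
  'k' -> consonant phoneme (phonemes so far: 4)
Total phonemes: 4

4


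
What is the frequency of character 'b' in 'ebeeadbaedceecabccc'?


Scanning 'ebeeadbaedceecabccc' for 'b':
  Position 1: 'b' -> MATCH (count: 1)
  Position 6: 'b' -> MATCH (count: 2)
  Position 15: 'b' -> MATCH (count: 3)
Total occurrences of 'b': 3

3


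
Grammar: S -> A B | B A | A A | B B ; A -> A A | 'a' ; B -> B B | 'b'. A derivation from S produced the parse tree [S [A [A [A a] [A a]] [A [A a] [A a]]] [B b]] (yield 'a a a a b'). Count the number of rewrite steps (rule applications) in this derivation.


Every bracketed nonterminal node [X ...] in the tree is produced by exactly one rule application.
Reading the tree off as a leftmost derivation:
  Step 1: S  =>  A B   (applied S -> A B)
  Step 2: A B  =>  A A B   (applied A -> A A)
  Step 3: A A B  =>  A A A B   (applied A -> A A)
  Step 4: A A A B  =>  a A A B   (applied A -> a)
  Step 5: a A A B  =>  a a A B   (applied A -> a)
  Step 6: a a A B  =>  a a A A B   (applied A -> A A)
  Step 7: a a A A B  =>  a a a A B   (applied A -> a)
  Step 8: a a a A B  =>  a a a a B   (applied A -> a)
  Step 9: a a a a B  =>  a a a a b   (applied B -> b)
Final yield: a a a a b
Total rewrite steps: 9

9


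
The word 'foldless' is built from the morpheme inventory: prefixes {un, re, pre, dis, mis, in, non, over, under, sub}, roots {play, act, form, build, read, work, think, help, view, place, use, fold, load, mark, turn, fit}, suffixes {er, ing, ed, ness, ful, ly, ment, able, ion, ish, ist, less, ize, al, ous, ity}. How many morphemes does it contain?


Segmenting 'foldless' against the inventory:
  'fold' -> root (morpheme 1)
  'less' -> suffix (morpheme 2)
Total morphemes: 2

2


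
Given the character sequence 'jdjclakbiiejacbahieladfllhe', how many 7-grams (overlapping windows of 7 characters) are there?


String 'jdjclakbiiejacbahieladfllhe' has length L = 27.
Number of overlapping n-grams = L - n + 1
Substituting: 27 - 7 + 1 = 21

21


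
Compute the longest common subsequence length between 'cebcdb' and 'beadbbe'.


DP table for LCS of 'cebcdb' and 'beadbbe':
       b  e  a  d  b  b  e
    0  0  0  0  0  0  0  0
  c 0  0  0  0  0  0  0  0
  e 0  0  1  1  1  1  1  1
  b 0  1  1  1  1  2  2  2
  c 0  1  1  1  1  2  2  2
  d 0  1  1  1  2  2  2  2
  b 0  1  1  1  2  3  3  3
LCS: 'ebb'
LCS length = 3

3


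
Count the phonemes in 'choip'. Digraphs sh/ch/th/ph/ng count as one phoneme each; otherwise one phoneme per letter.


Parsing 'choip' greedily, digraphs first:
  'ch' -> digraph (1 consonant phoneme) (phonemes so far: 1)
  'o' -> vowel phoneme (phonemes so far: 2)
  'i' -> vowel phoneme (phonemes so far: 3)
  'p' -> consonant phoneme (phonemes so far: 4)
Total phonemes: 4

4


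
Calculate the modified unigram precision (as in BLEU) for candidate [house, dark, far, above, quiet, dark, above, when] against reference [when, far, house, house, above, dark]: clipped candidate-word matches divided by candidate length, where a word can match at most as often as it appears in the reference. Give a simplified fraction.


Reference word counts: {'above': 1, 'dark': 1, 'far': 1, 'house': 2, 'when': 1}
Checking each candidate word (with clipping):
  'house' -> in reference (ref count 2, used 1/2) -> match (matches: 1)
  'dark' -> in reference (ref count 1, used 1/1) -> match (matches: 2)
  'far' -> in reference (ref count 1, used 1/1) -> match (matches: 3)
  'above' -> in reference (ref count 1, used 1/1) -> match (matches: 4)
  'quiet' -> not in reference -> no match (matches: 4)
  'dark' -> ref count 1 already used up (1/1) -> clipped, no match (matches: 4)
  'above' -> ref count 1 already used up (1/1) -> clipped, no match (matches: 4)
  'when' -> in reference (ref count 1, used 1/1) -> match (matches: 5)
Clipped matches: 5, Candidate length: 8
Precision = 5/8

5/8


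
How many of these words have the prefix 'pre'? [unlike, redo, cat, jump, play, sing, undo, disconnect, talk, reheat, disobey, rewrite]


Checking each word for prefix 'pre':
  'unlike' -> no (count: 0)
  'redo' -> no (count: 0)
  'cat' -> no (count: 0)
  'jump' -> no (count: 0)
  'play' -> no (count: 0)
  'sing' -> no (count: 0)
  'undo' -> no (count: 0)
  'disconnect' -> no (count: 0)
  'talk' -> no (count: 0)
  'reheat' -> no (count: 0)
  'disobey' -> no (count: 0)
  'rewrite' -> no (count: 0)
Total with prefix 'pre': 0

0


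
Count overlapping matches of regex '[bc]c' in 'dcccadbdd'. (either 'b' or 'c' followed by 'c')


Pattern: [bc]c means either 'b' or 'c' followed by 'c'.
Scanning 'dcccadbdd' position-by-position:
  Pos 0: window 'dc' -> no
  Pos 1: window 'cc' -> MATCH
  Pos 2: window 'cc' -> MATCH
  Pos 3: window 'ca' -> no
  Pos 4: window 'ad' -> no
  Pos 5: window 'db' -> no
  Pos 6: window 'bd' -> no
  Pos 7: window 'dd' -> no
  Pos 8: window 'd' -> no
Total matches: 2

2


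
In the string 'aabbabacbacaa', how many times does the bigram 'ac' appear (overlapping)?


Scanning 'aabbabacbacaa' for bigram 'ac':
  Position 0: 'aa' -> no
  Position 1: 'ab' -> no
  Position 2: 'bb' -> no
  Position 3: 'ba' -> no
  Position 4: 'ab' -> no
  Position 5: 'ba' -> no
  Position 6: 'ac' -> MATCH
  Position 7: 'cb' -> no
  Position 8: 'ba' -> no
  Position 9: 'ac' -> MATCH
  Position 10: 'ca' -> no
  Position 11: 'aa' -> no
Total matches: 2

2


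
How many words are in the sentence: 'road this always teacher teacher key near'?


Counting words by splitting on spaces:
  Word 1: 'road'
  Word 2: 'this'
  Word 3: 'always'
  Word 4: 'teacher'
  Word 5: 'teacher'
  Word 6: 'key'
  Word 7: 'near'
Total words: 7

7


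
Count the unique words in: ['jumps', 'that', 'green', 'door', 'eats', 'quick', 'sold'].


Listing all tokens and tracking unique types:
  Token 1: 'jumps' -> NEW (unique so far: 1)
  Token 2: 'that' -> NEW (unique so far: 2)
  Token 3: 'green' -> NEW (unique so far: 3)
  Token 4: 'door' -> NEW (unique so far: 4)
  Token 5: 'eats' -> NEW (unique so far: 5)
  Token 6: 'quick' -> NEW (unique so far: 6)
  Token 7: 'sold' -> NEW (unique so far: 7)
Unique types: ('door', 'eats', 'green', 'jumps', 'quick', 'sold', 'that')
Vocabulary size: 7

7


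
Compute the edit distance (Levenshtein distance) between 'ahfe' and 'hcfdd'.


Building DP table for s1='ahfe' (len 4) and s2='hcfdd' (len 5):
       h  c  f  d  d
    0  1  2  3  4  5
  a 1  1  2  3  4  5
  h 2  1  2  3  4  5
  f 3  2  2  2  3  4
  e 4  3  3  3  3  4
Edit distance = dp[4][5] = 4

4


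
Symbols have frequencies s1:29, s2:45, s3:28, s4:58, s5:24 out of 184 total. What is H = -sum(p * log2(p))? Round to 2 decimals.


Computing entropy H = -sum(p_i * log2(p_i)):
  s1: p = 29/184 = 0.1576, -p*log2(p) = 0.4201
  s2: p = 45/184 = 0.2446, -p*log2(p) = 0.4969
  s3: p = 28/184 = 0.1522, -p*log2(p) = 0.4133
  s4: p = 58/184 = 0.3152, -p*log2(p) = 0.5250
  s5: p = 24/184 = 0.1304, -p*log2(p) = 0.3833
H = sum of terms = 2.2386
Rounded to 2 decimals: 2.24

2.24


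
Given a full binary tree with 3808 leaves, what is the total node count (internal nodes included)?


Leaf nodes (terminals): 3808
Internal nodes = n - 1 = 3808 - 1 = 3807
Total = leaves + internal = 3808 + 3807 = 7615

7615


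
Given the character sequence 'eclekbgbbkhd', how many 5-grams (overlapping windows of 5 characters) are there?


String 'eclekbgbbkhd' has length L = 12.
Number of overlapping n-grams = L - n + 1
Substituting: 12 - 5 + 1 = 8

8


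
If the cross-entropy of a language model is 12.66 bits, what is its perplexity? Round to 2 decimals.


Perplexity formula: PP = 2^H
H = 12.66
PP = 2^12.66
Decompose: 2^12.66 = 2^12 * 2^0.66
2^12 = 4096, 2^0.66 ~ 1.5800826
PP ~ 4096 * 1.5800826 = 6472.0183296
Rounded to 2 decimals: 6472.02

6472.02


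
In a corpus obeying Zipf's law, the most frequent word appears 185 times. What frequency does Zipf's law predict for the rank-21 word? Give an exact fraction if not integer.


Zipf's law: freq(rank) = f1 / rank
f1 = 185, rank = 21
freq = 185 / 21
GCD(185, 21) = 1
Simplified: 185/21

185/21


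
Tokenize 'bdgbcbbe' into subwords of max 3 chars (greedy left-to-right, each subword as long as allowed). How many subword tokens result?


'bdgbcbbe' has 8 characters.
Chunking with max size 3:
  Chunk 1: 'bdg' (positions 0-2)
  Chunk 2: 'bcb' (positions 3-5)
  Chunk 3: 'be' (positions 6-7)
Total chunks: ceil(8 / 3) = 3

3


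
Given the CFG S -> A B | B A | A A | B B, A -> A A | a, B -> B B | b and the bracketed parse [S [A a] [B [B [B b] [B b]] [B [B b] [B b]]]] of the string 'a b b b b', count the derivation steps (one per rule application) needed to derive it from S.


Every bracketed nonterminal node [X ...] in the tree is produced by exactly one rule application.
Reading the tree off as a leftmost derivation:
  Step 1: S  =>  A B   (applied S -> A B)
  Step 2: A B  =>  a B   (applied A -> a)
  Step 3: a B  =>  a B B   (applied B -> B B)
  Step 4: a B B  =>  a B B B   (applied B -> B B)
  Step 5: a B B B  =>  a b B B   (applied B -> b)
  Step 6: a b B B  =>  a b b B   (applied B -> b)
  Step 7: a b b B  =>  a b b B B   (applied B -> B B)
  Step 8: a b b B B  =>  a b b b B   (applied B -> b)
  Step 9: a b b b B  =>  a b b b b   (applied B -> b)
Final yield: a b b b b
Total rewrite steps: 9

9


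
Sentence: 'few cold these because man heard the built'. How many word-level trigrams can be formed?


Word trigrams from [8] words:
  Trigram 1: (few cold these)
  Trigram 2: (cold these because)
  Trigram 3: (these because man)
  Trigram 4: (because man heard)
  Trigram 5: (man heard the)
  Trigram 6: (heard the built)
Total word trigrams: 8 - 2 = 6

6


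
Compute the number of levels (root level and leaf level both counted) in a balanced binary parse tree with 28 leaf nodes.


In a balanced binary tree with n leaves the deepest leaf is ceil(log2(n)) edges below the root,
so counting node levels inclusive of root and leaves gives ceil(log2(n)) + 1 levels.
log2(28) = 4.8074
ceil(4.8074) = 5
levels = 5 + 1 = 6

6


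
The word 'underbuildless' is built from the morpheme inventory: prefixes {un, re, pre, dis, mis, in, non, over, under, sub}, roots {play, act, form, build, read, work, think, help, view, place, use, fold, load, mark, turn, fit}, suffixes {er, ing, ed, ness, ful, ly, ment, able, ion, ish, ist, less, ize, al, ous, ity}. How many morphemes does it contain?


Segmenting 'underbuildless' against the inventory:
  'under' -> prefix (morpheme 1)
  'build' -> root (morpheme 2)
  'less' -> suffix (morpheme 3)
Total morphemes: 3

3


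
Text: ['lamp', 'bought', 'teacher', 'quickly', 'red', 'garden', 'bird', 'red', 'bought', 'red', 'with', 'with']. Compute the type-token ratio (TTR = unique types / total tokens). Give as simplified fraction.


Tokens: 12
Unique types: ('bird', 'bought', 'garden', 'lamp', 'quickly', 'red', 'teacher', 'with') = 8
TTR = 8/12
Simplify: divide both by 4 -> 2/3
TTR = 2/3

2/3


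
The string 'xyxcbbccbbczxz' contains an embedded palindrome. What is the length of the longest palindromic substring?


Scanning 'xyxcbbccbbczxz' for palindromic substrings.
Substring at positions 3-10: 'cbbccbbc'.
Check: reverse('cbbccbbc') = 'cbbccbbc' -> palindrome confirmed.
Neighbouring characters ('x' / 'z') break symmetry, so it cannot extend further.
No longer palindromic substring exists; longest length = 8

8


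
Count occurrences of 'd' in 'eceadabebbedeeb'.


Scanning 'eceadabebbedeeb' for 'd':
  Position 4: 'd' -> MATCH (count: 1)
  Position 11: 'd' -> MATCH (count: 2)
Total occurrences of 'd': 2

2


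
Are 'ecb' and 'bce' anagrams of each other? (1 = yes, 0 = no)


Sort characters of 'ecb': 'bce'
Sort characters of 'bce': 'bce'
Sorted forms match -> they ARE anagrams
Result: 1

1


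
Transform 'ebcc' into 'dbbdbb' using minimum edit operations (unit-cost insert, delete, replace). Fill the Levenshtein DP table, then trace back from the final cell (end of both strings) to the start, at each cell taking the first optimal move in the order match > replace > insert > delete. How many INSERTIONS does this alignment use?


Edit distance = 5. Backtracking from cell (4, 6) with preference match > replace > insert > delete,
then listing the resulting alignment 'ebcc' -> 'dbbdbb' left to right:
  Step 1: insert 'd' [insertion #1]
  Step 2: replace e->b
  Step 3: keep 'b'
  Step 4: insert 'd' [insertion #2]
  Step 5: replace c->b
  Step 6: replace c->b
Total insertions: 2

2


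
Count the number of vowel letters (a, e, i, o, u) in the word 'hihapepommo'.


Scanning each character of 'hihapepommo':
  Position 1: 'h' -> consonant (running count: 0)
  Position 2: 'i' -> vowel (running count: 1)
  Position 3: 'h' -> consonant (running count: 1)
  Position 4: 'a' -> vowel (running count: 2)
  Position 5: 'p' -> consonant (running count: 2)
  Position 6: 'e' -> vowel (running count: 3)
  Position 7: 'p' -> consonant (running count: 3)
  Position 8: 'o' -> vowel (running count: 4)
  Position 9: 'm' -> consonant (running count: 4)
  Position 10: 'm' -> consonant (running count: 4)
  Position 11: 'o' -> vowel (running count: 5)
Total vowels: 5

5


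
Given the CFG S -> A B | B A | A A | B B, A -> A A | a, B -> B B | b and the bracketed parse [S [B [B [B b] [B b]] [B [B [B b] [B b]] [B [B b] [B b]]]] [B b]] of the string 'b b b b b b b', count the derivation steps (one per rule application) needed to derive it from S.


Every bracketed nonterminal node [X ...] in the tree is produced by exactly one rule application.
Reading the tree off as a leftmost derivation:
  Step 1: S  =>  B B   (applied S -> B B)
  Step 2: B B  =>  B B B   (applied B -> B B)
  Step 3: B B B  =>  B B B B   (applied B -> B B)
  Step 4: B B B B  =>  b B B B   (applied B -> b)
  Step 5: b B B B  =>  b b B B   (applied B -> b)
  Step 6: b b B B  =>  b b B B B   (applied B -> B B)
  Step 7: b b B B B  =>  b b B B B B   (applied B -> B B)
  Step 8: b b B B B B  =>  b b b B B B   (applied B -> b)
  Step 9: b b b B B B  =>  b b b b B B   (applied B -> b)
  Step 10: b b b b B B  =>  b b b b B B B   (applied B -> B B)
  Step 11: b b b b B B B  =>  b b b b b B B   (applied B -> b)
  Step 12: b b b b b B B  =>  b b b b b b B   (applied B -> b)
  Step 13: b b b b b b B  =>  b b b b b b b   (applied B -> b)
Final yield: b b b b b b b
Total rewrite steps: 13

13


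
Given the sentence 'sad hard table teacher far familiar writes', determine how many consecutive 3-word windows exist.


Word trigrams from [7] words:
  Trigram 1: (sad hard table)
  Trigram 2: (hard table teacher)
  Trigram 3: (table teacher far)
  Trigram 4: (teacher far familiar)
  Trigram 5: (far familiar writes)
Total word trigrams: 7 - 2 = 5

5


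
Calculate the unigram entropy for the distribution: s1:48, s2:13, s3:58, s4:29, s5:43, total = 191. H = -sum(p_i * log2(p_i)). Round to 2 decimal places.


Computing entropy H = -sum(p_i * log2(p_i)):
  s1: p = 48/191 = 0.2513, -p*log2(p) = 0.5007
  s2: p = 13/191 = 0.0681, -p*log2(p) = 0.2639
  s3: p = 58/191 = 0.3037, -p*log2(p) = 0.5221
  s4: p = 29/191 = 0.1518, -p*log2(p) = 0.4129
  s5: p = 43/191 = 0.2251, -p*log2(p) = 0.4843
H = sum of terms = 2.1839
Rounded to 2 decimals: 2.18

2.18


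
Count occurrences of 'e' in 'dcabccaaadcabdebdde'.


Scanning 'dcabccaaadcabdebdde' for 'e':
  Position 14: 'e' -> MATCH (count: 1)
  Position 18: 'e' -> MATCH (count: 2)
Total occurrences of 'e': 2

2


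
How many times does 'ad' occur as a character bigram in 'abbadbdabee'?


Scanning 'abbadbdabee' for bigram 'ad':
  Position 0: 'ab' -> no
  Position 1: 'bb' -> no
  Position 2: 'ba' -> no
  Position 3: 'ad' -> MATCH
  Position 4: 'db' -> no
  Position 5: 'bd' -> no
  Position 6: 'da' -> no
  Position 7: 'ab' -> no
  Position 8: 'be' -> no
  Position 9: 'ee' -> no
Total matches: 1

1


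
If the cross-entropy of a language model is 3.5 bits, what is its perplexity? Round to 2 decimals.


Perplexity formula: PP = 2^H
H = 3.5
PP = 2^3.5
Decompose: 2^3.5 = 2^3 * 2^0.5 = 2^3 * sqrt(2)
2^3 = 8, sqrt(2) ~ 1.4142136
PP ~ 8 * 1.4142136 = 11.3137088
Rounded to 2 decimals: 11.31

11.31


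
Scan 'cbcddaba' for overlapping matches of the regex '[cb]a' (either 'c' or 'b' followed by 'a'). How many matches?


Pattern: [cb]a means either 'c' or 'b' followed by 'a'.
Scanning 'cbcddaba' position-by-position:
  Pos 0: window 'cb' -> no
  Pos 1: window 'bc' -> no
  Pos 2: window 'cd' -> no
  Pos 3: window 'dd' -> no
  Pos 4: window 'da' -> no
  Pos 5: window 'ab' -> no
  Pos 6: window 'ba' -> MATCH
  Pos 7: window 'a' -> no
Total matches: 1

1


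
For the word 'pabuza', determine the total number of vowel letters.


Scanning each character of 'pabuza':
  Position 1: 'p' -> consonant (running count: 0)
  Position 2: 'a' -> vowel (running count: 1)
  Position 3: 'b' -> consonant (running count: 1)
  Position 4: 'u' -> vowel (running count: 2)
  Position 5: 'z' -> consonant (running count: 2)
  Position 6: 'a' -> vowel (running count: 3)
Total vowels: 3

3


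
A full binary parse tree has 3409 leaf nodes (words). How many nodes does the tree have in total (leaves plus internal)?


Leaf nodes (terminals): 3409
Internal nodes = n - 1 = 3409 - 1 = 3408
Total = leaves + internal = 3409 + 3408 = 6817

6817


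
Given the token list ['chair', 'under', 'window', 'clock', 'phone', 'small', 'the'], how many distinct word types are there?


Listing all tokens and tracking unique types:
  Token 1: 'chair' -> NEW (unique so far: 1)
  Token 2: 'under' -> NEW (unique so far: 2)
  Token 3: 'window' -> NEW (unique so far: 3)
  Token 4: 'clock' -> NEW (unique so far: 4)
  Token 5: 'phone' -> NEW (unique so far: 5)
  Token 6: 'small' -> NEW (unique so far: 6)
  Token 7: 'the' -> NEW (unique so far: 7)
Unique types: ('chair', 'clock', 'phone', 'small', 'the', 'under', 'window')
Vocabulary size: 7

7
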